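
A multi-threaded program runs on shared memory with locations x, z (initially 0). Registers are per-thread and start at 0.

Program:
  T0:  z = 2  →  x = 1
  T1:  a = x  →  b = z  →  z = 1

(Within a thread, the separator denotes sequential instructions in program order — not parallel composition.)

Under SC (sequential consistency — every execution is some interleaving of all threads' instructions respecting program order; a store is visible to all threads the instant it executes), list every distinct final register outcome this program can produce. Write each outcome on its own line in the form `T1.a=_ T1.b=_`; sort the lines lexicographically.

outcome vector order: (T1.a,T1.b)
|SC outcomes| = 3

T1.a=0 T1.b=0
T1.a=0 T1.b=2
T1.a=1 T1.b=2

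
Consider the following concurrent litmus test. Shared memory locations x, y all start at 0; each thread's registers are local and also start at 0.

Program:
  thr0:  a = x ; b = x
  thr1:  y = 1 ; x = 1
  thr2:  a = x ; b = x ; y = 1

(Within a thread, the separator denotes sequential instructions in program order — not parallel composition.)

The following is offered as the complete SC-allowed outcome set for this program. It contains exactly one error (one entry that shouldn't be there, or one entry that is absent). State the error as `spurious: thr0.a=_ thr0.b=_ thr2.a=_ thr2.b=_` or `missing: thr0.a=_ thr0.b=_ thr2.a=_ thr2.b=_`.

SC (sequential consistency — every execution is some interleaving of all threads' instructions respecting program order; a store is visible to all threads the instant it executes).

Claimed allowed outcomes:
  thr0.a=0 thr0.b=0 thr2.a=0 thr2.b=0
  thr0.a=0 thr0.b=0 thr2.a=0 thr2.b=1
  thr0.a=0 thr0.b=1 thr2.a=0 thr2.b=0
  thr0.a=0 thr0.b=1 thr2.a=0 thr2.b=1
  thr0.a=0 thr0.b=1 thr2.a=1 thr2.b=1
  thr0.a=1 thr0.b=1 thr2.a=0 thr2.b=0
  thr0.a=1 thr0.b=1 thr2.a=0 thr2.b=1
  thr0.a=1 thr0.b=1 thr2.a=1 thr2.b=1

outcome vector order: (thr0.a,thr0.b,thr2.a,thr2.b)
under SC → 0/0/0/0, 0/0/0/1, 0/0/1/1, 0/1/0/0, 0/1/0/1, 0/1/1/1, 1/1/0/0, 1/1/0/1, 1/1/1/1
SC∖claimed = {0/0/1/1}

missing: thr0.a=0 thr0.b=0 thr2.a=1 thr2.b=1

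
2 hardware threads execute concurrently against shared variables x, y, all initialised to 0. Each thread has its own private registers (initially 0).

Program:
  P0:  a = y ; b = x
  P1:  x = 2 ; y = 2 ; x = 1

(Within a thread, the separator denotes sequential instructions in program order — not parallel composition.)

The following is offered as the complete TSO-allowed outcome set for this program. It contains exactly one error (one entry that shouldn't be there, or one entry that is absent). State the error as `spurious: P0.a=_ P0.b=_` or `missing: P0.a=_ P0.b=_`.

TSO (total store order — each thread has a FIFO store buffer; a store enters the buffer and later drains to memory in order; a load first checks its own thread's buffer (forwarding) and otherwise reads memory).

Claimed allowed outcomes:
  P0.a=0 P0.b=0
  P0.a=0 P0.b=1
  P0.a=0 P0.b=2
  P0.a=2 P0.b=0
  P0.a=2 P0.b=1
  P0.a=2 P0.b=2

spurious: P0.a=2 P0.b=0

outcome vector order: (P0.a,P0.b)
TSO: 5 outcomes — {(0,0) (0,1) (0,2) (2,1) (2,2)}
claimed∖TSO = {(2,0)}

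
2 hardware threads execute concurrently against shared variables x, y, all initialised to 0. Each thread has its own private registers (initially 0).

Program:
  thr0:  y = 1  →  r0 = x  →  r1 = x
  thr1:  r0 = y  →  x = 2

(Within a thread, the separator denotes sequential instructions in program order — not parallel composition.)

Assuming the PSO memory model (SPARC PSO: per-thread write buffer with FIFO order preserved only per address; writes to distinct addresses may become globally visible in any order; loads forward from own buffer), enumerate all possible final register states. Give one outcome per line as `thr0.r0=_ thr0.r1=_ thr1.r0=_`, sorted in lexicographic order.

outcome vector order: (thr0.r0,thr0.r1,thr1.r0)
|PSO outcomes| = 6

thr0.r0=0 thr0.r1=0 thr1.r0=0
thr0.r0=0 thr0.r1=0 thr1.r0=1
thr0.r0=0 thr0.r1=2 thr1.r0=0
thr0.r0=0 thr0.r1=2 thr1.r0=1
thr0.r0=2 thr0.r1=2 thr1.r0=0
thr0.r0=2 thr0.r1=2 thr1.r0=1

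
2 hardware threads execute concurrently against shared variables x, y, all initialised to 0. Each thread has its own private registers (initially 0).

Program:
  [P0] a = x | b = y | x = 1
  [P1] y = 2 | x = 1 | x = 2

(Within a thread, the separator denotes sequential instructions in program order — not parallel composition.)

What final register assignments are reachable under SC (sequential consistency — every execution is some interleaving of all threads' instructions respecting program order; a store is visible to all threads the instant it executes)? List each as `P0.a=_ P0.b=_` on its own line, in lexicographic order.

P0.a=0 P0.b=0
P0.a=0 P0.b=2
P0.a=1 P0.b=2
P0.a=2 P0.b=2

outcome vector order: (P0.a,P0.b)
|SC outcomes| = 4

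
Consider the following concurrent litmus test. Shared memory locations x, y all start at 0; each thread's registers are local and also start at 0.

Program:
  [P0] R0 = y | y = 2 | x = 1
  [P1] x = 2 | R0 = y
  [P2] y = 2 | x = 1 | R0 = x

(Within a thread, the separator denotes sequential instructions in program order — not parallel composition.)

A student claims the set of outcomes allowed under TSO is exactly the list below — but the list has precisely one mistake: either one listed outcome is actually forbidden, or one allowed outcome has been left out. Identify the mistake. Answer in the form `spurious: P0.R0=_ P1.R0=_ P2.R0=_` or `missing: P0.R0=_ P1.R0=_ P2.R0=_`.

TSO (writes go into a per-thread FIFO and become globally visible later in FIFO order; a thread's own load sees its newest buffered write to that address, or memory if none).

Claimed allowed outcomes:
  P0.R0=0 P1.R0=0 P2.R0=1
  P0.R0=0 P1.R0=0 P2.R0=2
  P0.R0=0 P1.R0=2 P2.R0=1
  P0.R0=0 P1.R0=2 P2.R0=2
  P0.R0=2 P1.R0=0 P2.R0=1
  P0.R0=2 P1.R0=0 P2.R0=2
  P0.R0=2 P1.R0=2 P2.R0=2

outcome vector order: (P0.R0,P1.R0,P2.R0)
[TSO] allowed = {0/0/1 0/0/2 0/2/1 0/2/2 2/0/1 2/0/2 2/2/1 2/2/2}
TSO∖claimed = {2/2/1}

missing: P0.R0=2 P1.R0=2 P2.R0=1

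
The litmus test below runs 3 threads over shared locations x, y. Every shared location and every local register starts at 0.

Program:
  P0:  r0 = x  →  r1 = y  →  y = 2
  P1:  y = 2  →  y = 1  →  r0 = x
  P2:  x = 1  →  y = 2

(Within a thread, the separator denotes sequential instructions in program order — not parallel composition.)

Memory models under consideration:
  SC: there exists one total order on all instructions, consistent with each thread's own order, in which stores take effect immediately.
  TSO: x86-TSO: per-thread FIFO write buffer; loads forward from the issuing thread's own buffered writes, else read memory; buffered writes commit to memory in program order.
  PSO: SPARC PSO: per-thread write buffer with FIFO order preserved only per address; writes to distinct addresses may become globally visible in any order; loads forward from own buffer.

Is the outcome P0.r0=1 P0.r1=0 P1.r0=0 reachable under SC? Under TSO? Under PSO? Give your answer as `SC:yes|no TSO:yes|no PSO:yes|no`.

SC:no TSO:yes PSO:yes

outcome vector order: (P0.r0,P0.r1,P1.r0)
SC (11): (0,0,0); (0,0,1); (0,1,0); (0,1,1); (0,2,0); (0,2,1); (1,0,1); (1,1,0); (1,1,1); (1,2,0); (1,2,1)
TSO (12): (0,0,0); (0,0,1); (0,1,0); (0,1,1); (0,2,0); (0,2,1); (1,0,0); (1,0,1); (1,1,0); (1,1,1); (1,2,0); (1,2,1)
PSO (12): (0,0,0); (0,0,1); (0,1,0); (0,1,1); (0,2,0); (0,2,1); (1,0,0); (1,0,1); (1,1,0); (1,1,1); (1,2,0); (1,2,1)
target (1,0,0) ∈ {TSO,PSO}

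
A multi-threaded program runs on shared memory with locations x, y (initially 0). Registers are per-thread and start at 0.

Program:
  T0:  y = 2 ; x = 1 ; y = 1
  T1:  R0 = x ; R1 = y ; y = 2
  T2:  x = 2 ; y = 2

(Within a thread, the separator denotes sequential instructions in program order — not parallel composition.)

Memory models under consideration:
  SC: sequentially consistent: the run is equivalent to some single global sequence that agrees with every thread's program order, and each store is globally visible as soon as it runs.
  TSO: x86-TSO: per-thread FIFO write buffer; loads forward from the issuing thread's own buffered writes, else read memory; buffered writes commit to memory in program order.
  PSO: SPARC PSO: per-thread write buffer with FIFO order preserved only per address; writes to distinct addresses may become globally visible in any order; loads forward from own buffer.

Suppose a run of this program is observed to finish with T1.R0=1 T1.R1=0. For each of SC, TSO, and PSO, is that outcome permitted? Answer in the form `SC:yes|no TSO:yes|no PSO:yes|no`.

outcome vector order: (T1.R0,T1.R1)
under SC → 0/0 0/1 0/2 1/1 1/2 2/0 2/1 2/2
under TSO → 0/0 0/1 0/2 1/1 1/2 2/0 2/1 2/2
under PSO → 0/0 0/1 0/2 1/0 1/1 1/2 2/0 2/1 2/2
target 1/0 ∈ {PSO}

SC:no TSO:no PSO:yes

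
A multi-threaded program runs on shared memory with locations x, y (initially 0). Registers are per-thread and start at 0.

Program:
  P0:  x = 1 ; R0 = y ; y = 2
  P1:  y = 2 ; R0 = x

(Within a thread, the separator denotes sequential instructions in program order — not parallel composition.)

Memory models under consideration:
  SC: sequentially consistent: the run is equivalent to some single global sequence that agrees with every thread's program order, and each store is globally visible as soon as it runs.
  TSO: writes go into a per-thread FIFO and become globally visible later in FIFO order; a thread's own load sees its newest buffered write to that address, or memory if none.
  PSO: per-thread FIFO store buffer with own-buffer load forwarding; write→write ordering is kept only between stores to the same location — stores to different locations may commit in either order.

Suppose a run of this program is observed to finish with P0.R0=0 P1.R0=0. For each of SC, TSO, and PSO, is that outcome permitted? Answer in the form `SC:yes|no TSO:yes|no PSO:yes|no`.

outcome vector order: (P0.R0,P1.R0)
[SC] allowed = {01; 20; 21}
[TSO] allowed = {00; 01; 20; 21}
[PSO] allowed = {00; 01; 20; 21}
target 00 ∈ {TSO,PSO}

SC:no TSO:yes PSO:yes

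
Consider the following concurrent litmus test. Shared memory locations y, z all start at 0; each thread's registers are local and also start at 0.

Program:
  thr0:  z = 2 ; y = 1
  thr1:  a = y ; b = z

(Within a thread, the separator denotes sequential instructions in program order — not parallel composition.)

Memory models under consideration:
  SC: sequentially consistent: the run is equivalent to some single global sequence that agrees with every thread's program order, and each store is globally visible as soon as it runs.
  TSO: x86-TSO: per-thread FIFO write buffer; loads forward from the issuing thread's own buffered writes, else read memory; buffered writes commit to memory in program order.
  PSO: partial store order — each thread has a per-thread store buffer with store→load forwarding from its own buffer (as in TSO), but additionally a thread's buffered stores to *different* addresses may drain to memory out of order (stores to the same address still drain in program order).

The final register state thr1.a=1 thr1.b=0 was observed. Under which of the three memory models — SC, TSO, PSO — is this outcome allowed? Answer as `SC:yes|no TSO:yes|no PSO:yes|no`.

outcome vector order: (thr1.a,thr1.b)
SC: 3 outcomes — {00, 02, 12}
TSO: 3 outcomes — {00, 02, 12}
PSO: 4 outcomes — {00, 02, 10, 12}
target 10 ∈ {PSO}

SC:no TSO:no PSO:yes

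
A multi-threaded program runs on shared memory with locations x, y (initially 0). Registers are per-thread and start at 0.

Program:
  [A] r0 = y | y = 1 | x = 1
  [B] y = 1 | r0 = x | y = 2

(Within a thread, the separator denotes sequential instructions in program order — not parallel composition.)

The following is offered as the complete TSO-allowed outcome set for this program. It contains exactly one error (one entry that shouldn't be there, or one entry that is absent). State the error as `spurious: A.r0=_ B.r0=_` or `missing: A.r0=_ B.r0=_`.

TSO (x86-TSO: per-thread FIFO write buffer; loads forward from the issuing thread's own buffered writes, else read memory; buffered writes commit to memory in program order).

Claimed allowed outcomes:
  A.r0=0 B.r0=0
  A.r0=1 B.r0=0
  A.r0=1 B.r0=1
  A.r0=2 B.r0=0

outcome vector order: (A.r0,B.r0)
[TSO] allowed = {<0 0> <0 1> <1 0> <1 1> <2 0>}
TSO∖claimed = {<0 1>}

missing: A.r0=0 B.r0=1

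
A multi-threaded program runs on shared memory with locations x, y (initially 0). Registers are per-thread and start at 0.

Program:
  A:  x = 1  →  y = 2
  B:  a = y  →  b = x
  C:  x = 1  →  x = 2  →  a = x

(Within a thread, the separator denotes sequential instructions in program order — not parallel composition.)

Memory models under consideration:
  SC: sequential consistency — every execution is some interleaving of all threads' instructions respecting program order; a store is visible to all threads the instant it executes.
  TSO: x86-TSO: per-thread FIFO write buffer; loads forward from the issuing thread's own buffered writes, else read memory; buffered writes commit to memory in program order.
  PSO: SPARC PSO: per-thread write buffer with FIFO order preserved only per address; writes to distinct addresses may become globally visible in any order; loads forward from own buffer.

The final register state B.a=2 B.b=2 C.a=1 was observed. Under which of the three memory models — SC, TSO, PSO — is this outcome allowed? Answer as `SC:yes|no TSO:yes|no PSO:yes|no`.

outcome vector order: (B.a,B.b,C.a)
SC (9): 0/0/1 0/0/2 0/1/1 0/1/2 0/2/1 0/2/2 2/1/1 2/1/2 2/2/2
TSO (9): 0/0/1 0/0/2 0/1/1 0/1/2 0/2/1 0/2/2 2/1/1 2/1/2 2/2/2
PSO (12): 0/0/1 0/0/2 0/1/1 0/1/2 0/2/1 0/2/2 2/0/1 2/0/2 2/1/1 2/1/2 2/2/1 2/2/2
target 2/2/1 ∈ {PSO}

SC:no TSO:no PSO:yes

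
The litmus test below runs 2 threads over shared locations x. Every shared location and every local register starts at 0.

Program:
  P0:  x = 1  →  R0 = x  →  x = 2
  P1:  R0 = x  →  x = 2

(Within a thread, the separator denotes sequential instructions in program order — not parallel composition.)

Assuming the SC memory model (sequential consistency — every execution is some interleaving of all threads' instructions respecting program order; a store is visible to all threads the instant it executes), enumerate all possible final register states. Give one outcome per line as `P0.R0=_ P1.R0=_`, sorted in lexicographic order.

outcome vector order: (P0.R0,P1.R0)
|SC outcomes| = 5

P0.R0=1 P1.R0=0
P0.R0=1 P1.R0=1
P0.R0=1 P1.R0=2
P0.R0=2 P1.R0=0
P0.R0=2 P1.R0=1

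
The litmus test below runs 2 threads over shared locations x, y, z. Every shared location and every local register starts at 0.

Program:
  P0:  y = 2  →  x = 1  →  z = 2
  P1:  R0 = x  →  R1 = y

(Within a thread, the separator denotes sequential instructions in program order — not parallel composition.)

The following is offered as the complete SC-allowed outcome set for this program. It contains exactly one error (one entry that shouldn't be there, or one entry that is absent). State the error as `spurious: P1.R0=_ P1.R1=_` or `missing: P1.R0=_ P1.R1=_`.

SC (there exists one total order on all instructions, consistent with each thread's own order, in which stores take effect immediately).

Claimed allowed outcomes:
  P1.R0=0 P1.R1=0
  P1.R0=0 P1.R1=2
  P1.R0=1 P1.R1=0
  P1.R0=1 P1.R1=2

spurious: P1.R0=1 P1.R1=0

outcome vector order: (P1.R0,P1.R1)
SC (3): 0/0 0/2 1/2
claimed∖SC = {1/0}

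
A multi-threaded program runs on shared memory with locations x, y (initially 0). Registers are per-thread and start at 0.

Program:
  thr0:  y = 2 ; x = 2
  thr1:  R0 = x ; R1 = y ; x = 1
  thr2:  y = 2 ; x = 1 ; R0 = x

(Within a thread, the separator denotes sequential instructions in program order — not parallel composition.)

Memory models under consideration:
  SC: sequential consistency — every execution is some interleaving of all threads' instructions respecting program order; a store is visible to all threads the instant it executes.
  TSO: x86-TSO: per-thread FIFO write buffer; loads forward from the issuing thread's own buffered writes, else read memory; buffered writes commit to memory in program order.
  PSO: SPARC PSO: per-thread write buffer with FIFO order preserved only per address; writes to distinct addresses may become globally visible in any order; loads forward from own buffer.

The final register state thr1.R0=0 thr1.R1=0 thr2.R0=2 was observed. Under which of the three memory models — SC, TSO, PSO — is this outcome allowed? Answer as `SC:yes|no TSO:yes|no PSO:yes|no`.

outcome vector order: (thr1.R0,thr1.R1,thr2.R0)
SC: 8 outcomes — {<0 0 1> <0 0 2> <0 2 1> <0 2 2> <1 2 1> <1 2 2> <2 2 1> <2 2 2>}
TSO: 8 outcomes — {<0 0 1> <0 0 2> <0 2 1> <0 2 2> <1 2 1> <1 2 2> <2 2 1> <2 2 2>}
PSO: 12 outcomes — {<0 0 1> <0 0 2> <0 2 1> <0 2 2> <1 0 1> <1 0 2> <1 2 1> <1 2 2> <2 0 1> <2 0 2> <2 2 1> <2 2 2>}
target <0 0 2> ∈ {SC,TSO,PSO}

SC:yes TSO:yes PSO:yes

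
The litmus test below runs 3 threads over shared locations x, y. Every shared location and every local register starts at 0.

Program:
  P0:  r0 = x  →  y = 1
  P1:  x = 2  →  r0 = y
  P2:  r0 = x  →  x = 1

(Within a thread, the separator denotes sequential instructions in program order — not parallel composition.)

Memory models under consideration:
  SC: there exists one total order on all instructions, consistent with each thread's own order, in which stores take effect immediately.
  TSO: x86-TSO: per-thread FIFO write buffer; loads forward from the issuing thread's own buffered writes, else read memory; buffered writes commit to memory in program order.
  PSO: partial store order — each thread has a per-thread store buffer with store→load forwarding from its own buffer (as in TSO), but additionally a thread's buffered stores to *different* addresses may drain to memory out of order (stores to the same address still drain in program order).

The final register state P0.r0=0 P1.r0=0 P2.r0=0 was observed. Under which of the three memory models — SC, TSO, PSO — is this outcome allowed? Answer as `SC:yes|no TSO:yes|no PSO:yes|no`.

SC:yes TSO:yes PSO:yes

outcome vector order: (P0.r0,P1.r0,P2.r0)
under SC → <0 0 0> <0 0 2> <0 1 0> <0 1 2> <1 0 0> <1 0 2> <1 1 0> <1 1 2> <2 0 0> <2 0 2> <2 1 0> <2 1 2>
under TSO → <0 0 0> <0 0 2> <0 1 0> <0 1 2> <1 0 0> <1 0 2> <1 1 0> <1 1 2> <2 0 0> <2 0 2> <2 1 0> <2 1 2>
under PSO → <0 0 0> <0 0 2> <0 1 0> <0 1 2> <1 0 0> <1 0 2> <1 1 0> <1 1 2> <2 0 0> <2 0 2> <2 1 0> <2 1 2>
target <0 0 0> ∈ {SC,TSO,PSO}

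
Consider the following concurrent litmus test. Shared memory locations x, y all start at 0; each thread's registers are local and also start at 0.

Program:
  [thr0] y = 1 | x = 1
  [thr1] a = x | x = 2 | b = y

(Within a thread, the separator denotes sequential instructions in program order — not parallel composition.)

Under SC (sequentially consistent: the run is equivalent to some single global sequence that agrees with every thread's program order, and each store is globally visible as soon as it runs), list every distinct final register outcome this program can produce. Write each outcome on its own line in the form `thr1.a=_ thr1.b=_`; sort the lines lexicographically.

thr1.a=0 thr1.b=0
thr1.a=0 thr1.b=1
thr1.a=1 thr1.b=1

outcome vector order: (thr1.a,thr1.b)
|SC outcomes| = 3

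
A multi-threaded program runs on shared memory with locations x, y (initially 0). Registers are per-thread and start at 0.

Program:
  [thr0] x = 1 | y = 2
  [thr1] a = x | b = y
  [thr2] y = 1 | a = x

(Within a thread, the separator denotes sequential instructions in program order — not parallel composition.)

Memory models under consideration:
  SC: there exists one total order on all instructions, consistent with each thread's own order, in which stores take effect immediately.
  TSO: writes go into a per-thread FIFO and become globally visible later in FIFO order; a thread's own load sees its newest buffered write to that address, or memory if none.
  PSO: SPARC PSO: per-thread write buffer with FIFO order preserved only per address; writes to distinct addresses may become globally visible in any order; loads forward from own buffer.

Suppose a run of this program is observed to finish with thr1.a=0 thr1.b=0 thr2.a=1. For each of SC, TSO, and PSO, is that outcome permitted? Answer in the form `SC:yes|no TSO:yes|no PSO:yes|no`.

outcome vector order: (thr1.a,thr1.b,thr2.a)
SC: 11 outcomes — {000 001 010 011 020 021 101 110 111 120 121}
TSO: 12 outcomes — {000 001 010 011 020 021 100 101 110 111 120 121}
PSO: 12 outcomes — {000 001 010 011 020 021 100 101 110 111 120 121}
target 001 ∈ {SC,TSO,PSO}

SC:yes TSO:yes PSO:yes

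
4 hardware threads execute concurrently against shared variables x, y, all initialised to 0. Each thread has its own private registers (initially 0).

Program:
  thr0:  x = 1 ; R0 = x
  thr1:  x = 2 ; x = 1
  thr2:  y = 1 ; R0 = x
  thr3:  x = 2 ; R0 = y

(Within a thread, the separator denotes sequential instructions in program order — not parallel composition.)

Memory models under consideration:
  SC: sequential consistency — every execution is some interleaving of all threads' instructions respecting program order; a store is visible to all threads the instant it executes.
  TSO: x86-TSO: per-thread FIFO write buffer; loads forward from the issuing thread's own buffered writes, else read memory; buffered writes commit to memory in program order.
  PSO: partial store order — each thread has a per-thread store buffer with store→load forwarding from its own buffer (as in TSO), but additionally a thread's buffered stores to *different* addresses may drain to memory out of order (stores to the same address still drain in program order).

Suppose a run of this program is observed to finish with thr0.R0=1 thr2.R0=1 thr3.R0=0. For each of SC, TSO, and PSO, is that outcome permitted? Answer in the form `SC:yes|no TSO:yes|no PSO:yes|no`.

outcome vector order: (thr0.R0,thr2.R0,thr3.R0)
SC (10): 101, 110, 111, 120, 121, 201, 210, 211, 220, 221
TSO (12): 100, 101, 110, 111, 120, 121, 200, 201, 210, 211, 220, 221
PSO (12): 100, 101, 110, 111, 120, 121, 200, 201, 210, 211, 220, 221
target 110 ∈ {SC,TSO,PSO}

SC:yes TSO:yes PSO:yes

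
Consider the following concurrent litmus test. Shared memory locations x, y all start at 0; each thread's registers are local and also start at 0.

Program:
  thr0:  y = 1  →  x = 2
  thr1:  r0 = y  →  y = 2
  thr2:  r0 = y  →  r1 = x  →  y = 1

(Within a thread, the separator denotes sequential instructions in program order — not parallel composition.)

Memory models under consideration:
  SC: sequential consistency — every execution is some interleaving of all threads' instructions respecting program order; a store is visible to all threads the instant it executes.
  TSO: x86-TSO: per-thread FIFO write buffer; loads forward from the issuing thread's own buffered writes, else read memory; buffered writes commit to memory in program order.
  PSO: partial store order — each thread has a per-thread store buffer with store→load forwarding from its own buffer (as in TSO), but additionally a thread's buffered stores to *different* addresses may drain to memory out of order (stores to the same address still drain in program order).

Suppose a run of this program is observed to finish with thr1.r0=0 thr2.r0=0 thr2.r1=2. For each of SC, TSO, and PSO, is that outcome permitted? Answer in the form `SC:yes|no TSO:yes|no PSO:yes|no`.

outcome vector order: (thr1.r0,thr2.r0,thr2.r1)
SC: 12 outcomes — {(0,0,0) (0,0,2) (0,1,0) (0,1,2) (0,2,0) (0,2,2) (1,0,0) (1,0,2) (1,1,0) (1,1,2) (1,2,0) (1,2,2)}
TSO: 12 outcomes — {(0,0,0) (0,0,2) (0,1,0) (0,1,2) (0,2,0) (0,2,2) (1,0,0) (1,0,2) (1,1,0) (1,1,2) (1,2,0) (1,2,2)}
PSO: 12 outcomes — {(0,0,0) (0,0,2) (0,1,0) (0,1,2) (0,2,0) (0,2,2) (1,0,0) (1,0,2) (1,1,0) (1,1,2) (1,2,0) (1,2,2)}
target (0,0,2) ∈ {SC,TSO,PSO}

SC:yes TSO:yes PSO:yes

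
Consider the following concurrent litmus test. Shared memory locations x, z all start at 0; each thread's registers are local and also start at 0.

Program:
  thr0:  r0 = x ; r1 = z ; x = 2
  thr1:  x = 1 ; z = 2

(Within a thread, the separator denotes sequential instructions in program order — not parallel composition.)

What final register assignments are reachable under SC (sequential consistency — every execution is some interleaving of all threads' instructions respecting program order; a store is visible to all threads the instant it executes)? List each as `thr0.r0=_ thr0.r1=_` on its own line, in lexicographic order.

outcome vector order: (thr0.r0,thr0.r1)
|SC outcomes| = 4

thr0.r0=0 thr0.r1=0
thr0.r0=0 thr0.r1=2
thr0.r0=1 thr0.r1=0
thr0.r0=1 thr0.r1=2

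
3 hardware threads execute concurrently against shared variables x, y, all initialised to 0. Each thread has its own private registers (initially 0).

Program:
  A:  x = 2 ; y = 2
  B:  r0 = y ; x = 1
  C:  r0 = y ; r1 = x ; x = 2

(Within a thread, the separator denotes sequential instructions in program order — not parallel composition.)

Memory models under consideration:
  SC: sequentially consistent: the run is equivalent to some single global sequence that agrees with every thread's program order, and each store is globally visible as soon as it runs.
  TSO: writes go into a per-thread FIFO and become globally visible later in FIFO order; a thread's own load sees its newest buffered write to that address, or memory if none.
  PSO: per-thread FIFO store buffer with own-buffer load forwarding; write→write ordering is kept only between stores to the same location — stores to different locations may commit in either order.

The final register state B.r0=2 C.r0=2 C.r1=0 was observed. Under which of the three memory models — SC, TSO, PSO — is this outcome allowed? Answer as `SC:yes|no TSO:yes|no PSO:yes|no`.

SC:no TSO:no PSO:yes

outcome vector order: (B.r0,C.r0,C.r1)
SC (10): 0/0/0 0/0/1 0/0/2 0/2/1 0/2/2 2/0/0 2/0/1 2/0/2 2/2/1 2/2/2
TSO (10): 0/0/0 0/0/1 0/0/2 0/2/1 0/2/2 2/0/0 2/0/1 2/0/2 2/2/1 2/2/2
PSO (12): 0/0/0 0/0/1 0/0/2 0/2/0 0/2/1 0/2/2 2/0/0 2/0/1 2/0/2 2/2/0 2/2/1 2/2/2
target 2/2/0 ∈ {PSO}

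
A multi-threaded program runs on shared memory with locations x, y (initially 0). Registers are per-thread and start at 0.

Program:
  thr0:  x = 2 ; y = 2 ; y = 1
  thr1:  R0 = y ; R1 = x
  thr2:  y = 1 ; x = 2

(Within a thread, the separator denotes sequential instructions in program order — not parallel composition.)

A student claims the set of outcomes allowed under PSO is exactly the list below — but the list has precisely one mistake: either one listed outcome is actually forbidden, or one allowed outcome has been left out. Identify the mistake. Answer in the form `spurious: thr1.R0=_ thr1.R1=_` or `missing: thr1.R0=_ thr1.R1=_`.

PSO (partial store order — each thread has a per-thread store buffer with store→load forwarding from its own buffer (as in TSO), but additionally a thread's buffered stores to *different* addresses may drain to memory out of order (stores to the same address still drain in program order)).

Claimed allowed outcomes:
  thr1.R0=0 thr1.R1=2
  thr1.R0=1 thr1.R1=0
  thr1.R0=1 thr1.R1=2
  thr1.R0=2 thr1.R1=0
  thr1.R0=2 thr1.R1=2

outcome vector order: (thr1.R0,thr1.R1)
PSO (6): <0 0> <0 2> <1 0> <1 2> <2 0> <2 2>
PSO∖claimed = {<0 0>}

missing: thr1.R0=0 thr1.R1=0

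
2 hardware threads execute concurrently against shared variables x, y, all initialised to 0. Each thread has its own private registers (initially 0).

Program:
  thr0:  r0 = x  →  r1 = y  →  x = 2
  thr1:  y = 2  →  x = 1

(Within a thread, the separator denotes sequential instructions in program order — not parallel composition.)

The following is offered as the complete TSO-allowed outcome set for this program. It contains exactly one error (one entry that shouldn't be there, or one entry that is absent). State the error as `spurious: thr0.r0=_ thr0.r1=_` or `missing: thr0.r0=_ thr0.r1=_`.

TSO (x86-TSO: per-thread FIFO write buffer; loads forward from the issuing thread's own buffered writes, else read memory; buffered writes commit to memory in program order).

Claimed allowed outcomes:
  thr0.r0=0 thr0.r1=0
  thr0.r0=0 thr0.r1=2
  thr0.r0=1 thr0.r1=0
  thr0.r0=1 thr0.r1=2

outcome vector order: (thr0.r0,thr0.r1)
TSO (3): 0/0 0/2 1/2
claimed∖TSO = {1/0}

spurious: thr0.r0=1 thr0.r1=0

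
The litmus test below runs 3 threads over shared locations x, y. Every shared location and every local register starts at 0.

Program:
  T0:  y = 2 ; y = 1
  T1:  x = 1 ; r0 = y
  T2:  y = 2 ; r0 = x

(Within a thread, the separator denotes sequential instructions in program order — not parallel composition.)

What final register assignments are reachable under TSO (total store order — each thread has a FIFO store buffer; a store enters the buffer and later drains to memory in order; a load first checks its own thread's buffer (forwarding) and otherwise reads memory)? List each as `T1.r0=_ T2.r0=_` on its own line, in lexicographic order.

outcome vector order: (T1.r0,T2.r0)
|TSO outcomes| = 6

T1.r0=0 T2.r0=0
T1.r0=0 T2.r0=1
T1.r0=1 T2.r0=0
T1.r0=1 T2.r0=1
T1.r0=2 T2.r0=0
T1.r0=2 T2.r0=1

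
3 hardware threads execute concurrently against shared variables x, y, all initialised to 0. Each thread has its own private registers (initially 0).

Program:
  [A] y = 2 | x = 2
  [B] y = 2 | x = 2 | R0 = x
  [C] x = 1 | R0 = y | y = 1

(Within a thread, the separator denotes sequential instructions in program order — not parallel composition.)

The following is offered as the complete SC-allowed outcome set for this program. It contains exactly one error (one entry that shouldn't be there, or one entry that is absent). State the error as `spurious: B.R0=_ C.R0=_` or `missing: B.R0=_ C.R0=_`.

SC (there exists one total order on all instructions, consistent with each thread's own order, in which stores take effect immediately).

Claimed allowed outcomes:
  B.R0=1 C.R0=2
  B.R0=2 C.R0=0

missing: B.R0=2 C.R0=2

outcome vector order: (B.R0,C.R0)
[SC] allowed = {<1 2> <2 0> <2 2>}
SC∖claimed = {<2 2>}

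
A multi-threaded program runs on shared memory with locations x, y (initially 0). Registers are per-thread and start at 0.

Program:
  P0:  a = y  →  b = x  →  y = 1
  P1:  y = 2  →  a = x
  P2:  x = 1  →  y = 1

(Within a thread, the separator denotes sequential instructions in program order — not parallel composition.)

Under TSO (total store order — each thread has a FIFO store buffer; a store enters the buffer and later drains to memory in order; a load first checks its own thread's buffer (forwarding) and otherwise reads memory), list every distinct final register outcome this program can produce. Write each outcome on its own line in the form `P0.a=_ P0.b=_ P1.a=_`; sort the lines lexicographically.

P0.a=0 P0.b=0 P1.a=0
P0.a=0 P0.b=0 P1.a=1
P0.a=0 P0.b=1 P1.a=0
P0.a=0 P0.b=1 P1.a=1
P0.a=1 P0.b=1 P1.a=0
P0.a=1 P0.b=1 P1.a=1
P0.a=2 P0.b=0 P1.a=0
P0.a=2 P0.b=0 P1.a=1
P0.a=2 P0.b=1 P1.a=0
P0.a=2 P0.b=1 P1.a=1

outcome vector order: (P0.a,P0.b,P1.a)
|TSO outcomes| = 10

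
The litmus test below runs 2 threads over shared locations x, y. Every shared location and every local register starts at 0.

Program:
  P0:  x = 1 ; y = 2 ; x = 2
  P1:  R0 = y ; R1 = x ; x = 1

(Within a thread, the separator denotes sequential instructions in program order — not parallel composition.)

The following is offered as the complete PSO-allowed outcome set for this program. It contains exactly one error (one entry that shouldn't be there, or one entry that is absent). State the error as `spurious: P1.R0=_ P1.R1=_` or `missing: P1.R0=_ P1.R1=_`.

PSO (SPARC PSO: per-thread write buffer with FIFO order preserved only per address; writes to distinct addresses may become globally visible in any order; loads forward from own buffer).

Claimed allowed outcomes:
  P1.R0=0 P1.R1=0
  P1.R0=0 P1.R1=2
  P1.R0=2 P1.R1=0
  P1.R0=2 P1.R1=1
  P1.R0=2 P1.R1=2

outcome vector order: (P1.R0,P1.R1)
PSO: 6 outcomes — {0/0, 0/1, 0/2, 2/0, 2/1, 2/2}
PSO∖claimed = {0/1}

missing: P1.R0=0 P1.R1=1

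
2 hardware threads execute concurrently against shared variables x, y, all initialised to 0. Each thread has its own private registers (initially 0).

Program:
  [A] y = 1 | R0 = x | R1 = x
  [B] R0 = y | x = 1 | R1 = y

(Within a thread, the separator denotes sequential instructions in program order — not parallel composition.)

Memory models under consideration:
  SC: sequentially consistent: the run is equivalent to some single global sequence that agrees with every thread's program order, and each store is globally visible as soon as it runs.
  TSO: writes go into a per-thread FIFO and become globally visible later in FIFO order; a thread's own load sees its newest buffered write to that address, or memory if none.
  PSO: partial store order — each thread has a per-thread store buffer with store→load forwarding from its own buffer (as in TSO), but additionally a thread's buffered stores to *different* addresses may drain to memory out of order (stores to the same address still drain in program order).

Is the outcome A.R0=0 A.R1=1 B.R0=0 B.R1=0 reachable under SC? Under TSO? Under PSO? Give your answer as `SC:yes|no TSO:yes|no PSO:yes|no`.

SC:no TSO:yes PSO:yes

outcome vector order: (A.R0,A.R1,B.R0,B.R1)
SC (7): <0 0 0 1>, <0 0 1 1>, <0 1 0 1>, <0 1 1 1>, <1 1 0 0>, <1 1 0 1>, <1 1 1 1>
TSO (9): <0 0 0 0>, <0 0 0 1>, <0 0 1 1>, <0 1 0 0>, <0 1 0 1>, <0 1 1 1>, <1 1 0 0>, <1 1 0 1>, <1 1 1 1>
PSO (9): <0 0 0 0>, <0 0 0 1>, <0 0 1 1>, <0 1 0 0>, <0 1 0 1>, <0 1 1 1>, <1 1 0 0>, <1 1 0 1>, <1 1 1 1>
target <0 1 0 0> ∈ {TSO,PSO}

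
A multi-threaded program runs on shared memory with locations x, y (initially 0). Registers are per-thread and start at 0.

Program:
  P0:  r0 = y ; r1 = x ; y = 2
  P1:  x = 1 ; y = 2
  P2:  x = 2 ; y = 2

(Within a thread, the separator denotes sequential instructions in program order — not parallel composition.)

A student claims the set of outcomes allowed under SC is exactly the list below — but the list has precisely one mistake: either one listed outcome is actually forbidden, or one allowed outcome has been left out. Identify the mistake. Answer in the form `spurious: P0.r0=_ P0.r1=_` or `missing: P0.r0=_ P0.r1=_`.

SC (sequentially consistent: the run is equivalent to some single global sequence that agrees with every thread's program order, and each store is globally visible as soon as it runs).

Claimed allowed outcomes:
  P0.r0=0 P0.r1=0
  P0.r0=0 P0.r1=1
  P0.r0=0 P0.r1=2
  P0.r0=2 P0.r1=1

outcome vector order: (P0.r0,P0.r1)
SC (5): 0/0 0/1 0/2 2/1 2/2
SC∖claimed = {2/2}

missing: P0.r0=2 P0.r1=2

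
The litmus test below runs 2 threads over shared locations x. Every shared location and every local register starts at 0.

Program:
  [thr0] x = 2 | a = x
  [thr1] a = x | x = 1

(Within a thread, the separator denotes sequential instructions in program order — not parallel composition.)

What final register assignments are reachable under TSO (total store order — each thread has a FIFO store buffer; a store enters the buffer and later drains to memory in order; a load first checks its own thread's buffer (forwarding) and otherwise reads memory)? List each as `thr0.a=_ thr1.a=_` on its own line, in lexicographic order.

outcome vector order: (thr0.a,thr1.a)
|TSO outcomes| = 4

thr0.a=1 thr1.a=0
thr0.a=1 thr1.a=2
thr0.a=2 thr1.a=0
thr0.a=2 thr1.a=2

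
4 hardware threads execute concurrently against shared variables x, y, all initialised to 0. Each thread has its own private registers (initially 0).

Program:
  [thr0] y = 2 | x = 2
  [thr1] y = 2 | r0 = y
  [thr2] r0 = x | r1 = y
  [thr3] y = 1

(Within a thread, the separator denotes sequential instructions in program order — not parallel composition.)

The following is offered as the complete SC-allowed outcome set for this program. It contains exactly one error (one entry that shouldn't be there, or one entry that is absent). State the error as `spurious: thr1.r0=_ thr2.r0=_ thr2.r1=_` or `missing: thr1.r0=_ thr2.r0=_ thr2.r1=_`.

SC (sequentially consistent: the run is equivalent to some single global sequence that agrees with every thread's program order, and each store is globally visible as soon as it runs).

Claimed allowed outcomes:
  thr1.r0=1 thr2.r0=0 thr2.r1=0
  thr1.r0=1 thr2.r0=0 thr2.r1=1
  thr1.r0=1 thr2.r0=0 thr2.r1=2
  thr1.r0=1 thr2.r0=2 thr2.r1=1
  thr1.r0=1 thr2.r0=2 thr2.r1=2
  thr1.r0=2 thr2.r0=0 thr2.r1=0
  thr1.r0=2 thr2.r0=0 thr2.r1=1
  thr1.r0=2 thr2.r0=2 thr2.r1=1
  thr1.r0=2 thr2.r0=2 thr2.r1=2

outcome vector order: (thr1.r0,thr2.r0,thr2.r1)
SC (10): 1/0/0 1/0/1 1/0/2 1/2/1 1/2/2 2/0/0 2/0/1 2/0/2 2/2/1 2/2/2
SC∖claimed = {2/0/2}

missing: thr1.r0=2 thr2.r0=0 thr2.r1=2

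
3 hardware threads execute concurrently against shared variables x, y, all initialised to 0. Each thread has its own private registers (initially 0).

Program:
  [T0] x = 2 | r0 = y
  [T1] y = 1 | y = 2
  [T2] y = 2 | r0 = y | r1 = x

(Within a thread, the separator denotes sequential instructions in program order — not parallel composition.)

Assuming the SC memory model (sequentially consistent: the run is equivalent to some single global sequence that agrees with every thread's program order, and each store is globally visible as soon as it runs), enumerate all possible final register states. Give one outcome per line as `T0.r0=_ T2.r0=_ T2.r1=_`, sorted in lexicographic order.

outcome vector order: (T0.r0,T2.r0,T2.r1)
|SC outcomes| = 10

T0.r0=0 T2.r0=1 T2.r1=2
T0.r0=0 T2.r0=2 T2.r1=2
T0.r0=1 T2.r0=1 T2.r1=0
T0.r0=1 T2.r0=1 T2.r1=2
T0.r0=1 T2.r0=2 T2.r1=0
T0.r0=1 T2.r0=2 T2.r1=2
T0.r0=2 T2.r0=1 T2.r1=0
T0.r0=2 T2.r0=1 T2.r1=2
T0.r0=2 T2.r0=2 T2.r1=0
T0.r0=2 T2.r0=2 T2.r1=2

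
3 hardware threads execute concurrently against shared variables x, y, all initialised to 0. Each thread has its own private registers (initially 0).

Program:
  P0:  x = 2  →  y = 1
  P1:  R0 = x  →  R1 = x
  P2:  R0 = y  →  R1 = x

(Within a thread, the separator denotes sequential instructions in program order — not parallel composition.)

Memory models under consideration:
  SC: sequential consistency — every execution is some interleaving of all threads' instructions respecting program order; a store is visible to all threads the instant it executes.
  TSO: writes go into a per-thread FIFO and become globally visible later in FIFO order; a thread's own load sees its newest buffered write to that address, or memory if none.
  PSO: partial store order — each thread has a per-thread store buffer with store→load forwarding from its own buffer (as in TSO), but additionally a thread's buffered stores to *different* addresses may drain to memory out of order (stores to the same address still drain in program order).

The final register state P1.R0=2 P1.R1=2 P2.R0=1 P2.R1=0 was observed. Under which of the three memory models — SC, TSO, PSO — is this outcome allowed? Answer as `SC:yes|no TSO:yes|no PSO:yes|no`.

SC:no TSO:no PSO:yes

outcome vector order: (P1.R0,P1.R1,P2.R0,P2.R1)
under SC → 0000 0002 0012 0200 0202 0212 2200 2202 2212
under TSO → 0000 0002 0012 0200 0202 0212 2200 2202 2212
under PSO → 0000 0002 0010 0012 0200 0202 0210 0212 2200 2202 2210 2212
target 2210 ∈ {PSO}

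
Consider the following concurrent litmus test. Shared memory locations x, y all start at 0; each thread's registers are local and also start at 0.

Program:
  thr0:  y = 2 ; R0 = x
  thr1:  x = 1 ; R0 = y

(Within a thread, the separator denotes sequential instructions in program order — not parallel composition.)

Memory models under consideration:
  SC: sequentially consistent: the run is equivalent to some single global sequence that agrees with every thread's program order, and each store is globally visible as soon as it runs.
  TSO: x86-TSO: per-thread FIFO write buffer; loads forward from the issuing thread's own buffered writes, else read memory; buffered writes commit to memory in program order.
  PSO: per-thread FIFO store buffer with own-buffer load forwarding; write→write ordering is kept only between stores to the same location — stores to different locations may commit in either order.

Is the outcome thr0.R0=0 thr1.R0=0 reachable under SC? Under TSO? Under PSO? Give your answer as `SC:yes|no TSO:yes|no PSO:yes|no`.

outcome vector order: (thr0.R0,thr1.R0)
[SC] allowed = {(0,2), (1,0), (1,2)}
[TSO] allowed = {(0,0), (0,2), (1,0), (1,2)}
[PSO] allowed = {(0,0), (0,2), (1,0), (1,2)}
target (0,0) ∈ {TSO,PSO}

SC:no TSO:yes PSO:yes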